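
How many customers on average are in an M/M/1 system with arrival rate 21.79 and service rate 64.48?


ρ = λ/μ = 21.79/64.48 = 0.3379
L = ρ/(1−ρ) = 0.3379/(1 − 0.3379) = 0.3379/0.6621 = 0.5104

Final: 0.5104


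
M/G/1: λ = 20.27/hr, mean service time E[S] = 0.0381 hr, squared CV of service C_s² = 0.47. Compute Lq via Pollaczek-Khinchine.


ρ = λ·E[S] = 20.27·0.0381 = 0.7723
Lq = ρ²(1+C_s²)/(2(1−ρ)) = 0.5964·(1+0.47)/(2·0.2277)
= 0.5964·1.4700/0.4554 = 1.92512

Final: 1.92512


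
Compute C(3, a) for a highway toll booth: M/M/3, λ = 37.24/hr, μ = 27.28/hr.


a = λ/μ = 1.3651; ρ = a/3 = 0.4550
P₀ = 0.245408 (from M/M/c formula)
C(c,a) = [a^c/(c!(1−ρ))]·P₀ = [2.54388/(6·0.5450)]·0.245408
= 0.77799·0.245408 = 0.190926

Final: 0.190926


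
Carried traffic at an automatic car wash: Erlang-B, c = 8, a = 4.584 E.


B(8,4.584) = 0.051677 (Erlang-B)
Carried load = a(1 − B) = 4.584·(1 − 0.051677) = 4.584·0.948323 = 4.3471 E

Final: 4.3471 Erlangs


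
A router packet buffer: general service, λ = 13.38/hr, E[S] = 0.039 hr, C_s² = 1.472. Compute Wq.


ρ = λ·E[S] = 13.38·0.039 = 0.5218
E[S²] = E[S]²(1+C_s²) = 0.039²·(1+1.472) = 0.003760
Wq = λ·E[S²]/(2(1−ρ)) = 13.38·0.003760/(2·0.4782) = 0.05260 hr

Final: 0.05260 hr


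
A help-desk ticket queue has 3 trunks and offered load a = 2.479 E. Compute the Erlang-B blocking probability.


B(c,a) = (a^c/c!) / Σ_{k=0}^{c} a^k/k!
a^3/3! = 2.539091
Σ terms (k=0..3): 1.00000 + 2.47900 + 3.07272 + 2.53909 = 9.090812
B = 2.539091/9.090812 = 0.279303

Final: 0.279303


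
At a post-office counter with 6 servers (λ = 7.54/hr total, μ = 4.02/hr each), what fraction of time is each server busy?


ρ = λ/(cμ) = 7.54/(6·4.02) = 7.54/24.12 = 0.3126

Final: 0.3126


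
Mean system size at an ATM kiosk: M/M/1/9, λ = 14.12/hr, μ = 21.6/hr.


ρ = 14.12/21.6 = 0.6537
L = ρ[1 − (K+1)ρ^K + Kρ^(K+1)] / [(1−ρ)(1−ρ^(K+1))]
Numerator: 0.6537·(1 − 10·0.021799 + 9·0.014250) = 0.595042
Denominator: (0.3463)·(0.985750) = 0.341362
L = 0.595042/0.341362 = 1.7431

Final: 1.7431


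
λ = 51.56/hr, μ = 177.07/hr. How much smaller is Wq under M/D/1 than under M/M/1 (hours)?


ρ = 51.56/177.07 = 0.2912
Wq(M/M/1) = ρ/(μ−λ) = 0.2912/125.51 = 0.002320 hr
Wq(M/D/1) = ρ/(2(μ−λ)) = 0.001160 hr
Savings = 0.002320 − 0.001160 = 0.001160 hr

Final: 0.001160 hr


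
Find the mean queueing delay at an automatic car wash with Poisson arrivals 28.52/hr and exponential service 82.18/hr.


ρ = 28.52/82.18 = 0.3470
Wq = ρ/(μ−λ) = 0.3470/(82.18 − 28.52) = 0.3470/53.66 = 0.006467 hr

Final: 0.006467 hr


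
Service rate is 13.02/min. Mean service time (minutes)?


Mean service time = 1/μ = 1/13.02 minute = 0.07680 minute
In minutes: 0.07680 × 1 = 0.07680 min

Final: 0.07680 min


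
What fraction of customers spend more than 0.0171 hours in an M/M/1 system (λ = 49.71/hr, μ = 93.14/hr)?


W ~ Exponential(μ−λ) for M/M/1.
μ − λ = 93.14 − 49.71 = 43.4300
P(W > t) = e^{−(μ−λ)t} = e^{−0.7427} = 0.475850

Final: 0.475850


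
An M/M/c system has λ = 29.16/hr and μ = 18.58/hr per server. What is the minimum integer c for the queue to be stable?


Stability requires cμ > λ ⇔ c > λ/μ.
λ/μ = 29.16/18.58 = 1.5694
Minimum integer c = ⌊1.5694⌋ + 1 = 2
Check: 2·18.58 = 37.16 > 29.16, while 1·18.58 = 18.58 ≤ 29.16

Final: 2 servers


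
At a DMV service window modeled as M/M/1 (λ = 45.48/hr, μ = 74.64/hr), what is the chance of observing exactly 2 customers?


ρ = 45.48/74.64 = 0.6093
P_n = (1−ρ)·ρ^n = (1 − 0.6093)·0.6093^2 = 0.3907·0.371277 = 0.145049

Final: 0.145049


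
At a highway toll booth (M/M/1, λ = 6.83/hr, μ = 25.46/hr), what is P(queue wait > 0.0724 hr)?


ρ = 6.83/25.46 = 0.2683
P(Wq > t) = ρ·e^{−(μ−λ)t} = 0.2683·e^{−1.3488}
= 0.2683·0.259548 = 0.069627

Final: 0.069627


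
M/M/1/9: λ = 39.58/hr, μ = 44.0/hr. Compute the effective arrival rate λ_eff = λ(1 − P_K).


ρ = 0.8995; P_K = (1−ρ)ρ^9/(1−ρ^10) = 0.059322
λ_eff = λ(1 − P_K) = 39.58·(1 − 0.059322) = 39.58·0.940678 = 37.2321 /hr

Final: 37.2321 /hr


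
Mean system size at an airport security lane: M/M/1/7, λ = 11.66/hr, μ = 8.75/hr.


ρ = 11.66/8.75 = 1.3326
L = ρ[1 − (K+1)ρ^K + Kρ^(K+1)] / [(1−ρ)(1−ρ^(K+1))]
Numerator: 1.3326·(1 − 8·7.461626 + 7·9.943150) = 14.537074
Denominator: (-0.3326)·(-8.943150) = 2.974236
L = 14.537074/2.974236 = 4.8877

Final: 4.8877


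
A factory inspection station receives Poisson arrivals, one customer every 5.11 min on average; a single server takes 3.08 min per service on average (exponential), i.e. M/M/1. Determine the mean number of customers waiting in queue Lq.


λ = 60/5.11 = 11.7417 /hr
μ = 60/3.08 = 19.4805 /hr
ρ = λ/μ = 11.7417/19.4805 = 0.6027
Lq = ρ²/(1−ρ) = 0.3633/0.3973 = 0.9145

Final: 0.9145


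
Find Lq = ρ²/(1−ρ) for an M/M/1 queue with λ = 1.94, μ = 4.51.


ρ = 1.94/4.51 = 0.4302
Lq = ρ²/(1−ρ) = 0.1850/0.5698 = 0.3247

Final: 0.3247


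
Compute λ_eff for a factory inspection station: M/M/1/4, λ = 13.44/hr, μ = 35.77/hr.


ρ = 0.3757; P_K = (1−ρ)ρ^4/(1−ρ^5) = 0.012536
λ_eff = λ(1 − P_K) = 13.44·(1 − 0.012536) = 13.44·0.987464 = 13.2715 /hr

Final: 13.2715 /hr


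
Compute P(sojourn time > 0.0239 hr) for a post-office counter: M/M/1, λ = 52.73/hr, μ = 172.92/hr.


W ~ Exponential(μ−λ) for M/M/1.
μ − λ = 172.92 − 52.73 = 120.1900
P(W > t) = e^{−(μ−λ)t} = e^{−2.8725} = 0.056555

Final: 0.056555


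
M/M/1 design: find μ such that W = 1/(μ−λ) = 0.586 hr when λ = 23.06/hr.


W = 1/(μ−λ) ⇒ μ − λ = 1/W = 1/0.586 = 1.7065
μ = λ + 1/W = 23.06 + 1.7065 = 24.7665 per hr

Final: 24.7665 /hr


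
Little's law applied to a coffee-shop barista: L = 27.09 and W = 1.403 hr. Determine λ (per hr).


λ = L/W = 27.09/1.403 = 19.3086 /hr

Final: 19.3086 /hr


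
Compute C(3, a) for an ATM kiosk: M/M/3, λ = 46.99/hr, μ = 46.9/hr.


a = λ/μ = 1.0019; ρ = a/3 = 0.3340
P₀ = 0.362907 (from M/M/c formula)
C(c,a) = [a^c/(c!(1−ρ))]·P₀ = [1.00577/(6·0.6660)]·0.362907
= 0.25168·0.362907 = 0.091338

Final: 0.091338


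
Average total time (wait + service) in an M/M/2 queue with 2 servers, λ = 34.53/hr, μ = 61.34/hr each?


a = 0.5629; ρ = 0.2815; P₀ = 0.560715
Lq = P₀·a^c·ρ/(c!(1−ρ)²) = 0.04843
Wq = Lq/λ = 0.04843/34.53 = 0.001403 hr
W = Wq + 1/μ = 0.001403 + 0.01630 = 0.01771 hr

Final: 0.01771 hr


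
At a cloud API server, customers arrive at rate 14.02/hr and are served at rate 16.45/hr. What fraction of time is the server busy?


ρ = λ/μ = 14.02/16.45 = 0.8523

Final: 0.8523


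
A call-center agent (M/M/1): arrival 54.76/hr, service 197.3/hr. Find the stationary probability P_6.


ρ = 54.76/197.3 = 0.2775
P_n = (1−ρ)·ρ^n = (1 − 0.2775)·0.2775^6 = 0.7225·0.0004571 = 0.0003302

Final: 0.0003302


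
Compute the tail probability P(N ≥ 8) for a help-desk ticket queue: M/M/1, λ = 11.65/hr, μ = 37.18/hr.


ρ = 11.65/37.18 = 0.3133
P(N ≥ n) = ρ^n = 0.3133^8 = 0.00009292

Final: 0.00009292


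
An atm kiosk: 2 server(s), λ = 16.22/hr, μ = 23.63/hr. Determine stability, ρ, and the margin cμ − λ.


Total capacity cμ = 2·23.63 = 47.26/hr
ρ = λ/(cμ) = 16.22/47.26 = 0.3432
Stable ⇔ ρ < 1: YES
Spare capacity = cμ − λ = 47.26 − 16.22 = 31.04/hr

Final: ρ = 0.3432; stable; margin = 31.04/hr


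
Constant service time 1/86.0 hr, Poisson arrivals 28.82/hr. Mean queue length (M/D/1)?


ρ = 28.82/86.0 = 0.3351
M/D/1: Lq = ρ²/(2(1−ρ)) = 0.1123/(2·0.6649) = 0.08445

Final: 0.08445


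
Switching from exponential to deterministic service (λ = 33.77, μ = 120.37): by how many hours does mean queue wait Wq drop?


ρ = 33.77/120.37 = 0.2806
Wq(M/M/1) = ρ/(μ−λ) = 0.2806/86.60 = 0.003240 hr
Wq(M/D/1) = ρ/(2(μ−λ)) = 0.001620 hr
Savings = 0.003240 − 0.001620 = 0.001620 hr

Final: 0.001620 hr


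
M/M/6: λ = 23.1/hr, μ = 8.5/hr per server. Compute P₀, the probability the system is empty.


a = λ/μ = 23.1/8.5 = 2.7176; ρ = a/c = 0.4529
Σ_{k=0}^{5} a^k/k! (terms k=0..5) = 1.00000 + 2.71765 + 3.69280 + 3.34524 + 2.27280 + 1.23533 = 14.26383
Tail: a^6/(6!(1−ρ)) = 402.86387/(720·0.5471) = 1.02280
P₀ = 1/(14.26383 + 1.02280) = 1/15.28663 = 0.065417

Final: 0.065417


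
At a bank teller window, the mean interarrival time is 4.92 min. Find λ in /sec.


λ = 1/(interarrival time) in consistent units.
1 second = 0.0166667 min, so λ = 0.0166667/4.92 = 0.003388 per second

Final: 0.003388 /sec


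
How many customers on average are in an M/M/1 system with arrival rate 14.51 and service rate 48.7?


ρ = λ/μ = 14.51/48.7 = 0.2979
L = ρ/(1−ρ) = 0.2979/(1 − 0.2979) = 0.2979/0.7021 = 0.4244

Final: 0.4244


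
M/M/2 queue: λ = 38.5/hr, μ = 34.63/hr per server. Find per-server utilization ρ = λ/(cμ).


ρ = λ/(cμ) = 38.5/(2·34.63) = 38.5/69.26 = 0.5559

Final: 0.5559


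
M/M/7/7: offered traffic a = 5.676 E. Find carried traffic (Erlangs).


B(7,5.676) = 0.163944 (Erlang-B)
Carried load = a(1 − B) = 5.676·(1 − 0.163944) = 5.676·0.836056 = 4.7455 E

Final: 4.7455 Erlangs


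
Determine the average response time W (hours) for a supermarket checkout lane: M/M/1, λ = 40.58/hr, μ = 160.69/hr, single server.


W = 1/(μ−λ) = 1/(160.69 − 40.58) = 1/120.11 = 0.008326 hr

Final: 0.008326 hr


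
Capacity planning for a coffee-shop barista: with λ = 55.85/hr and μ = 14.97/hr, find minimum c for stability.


Stability requires cμ > λ ⇔ c > λ/μ.
λ/μ = 55.85/14.97 = 3.7308
Minimum integer c = ⌊3.7308⌋ + 1 = 4
Check: 4·14.97 = 59.88 > 55.85, while 3·14.97 = 44.91 ≤ 55.85

Final: 4 servers


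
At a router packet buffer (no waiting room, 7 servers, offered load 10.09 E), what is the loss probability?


B(c,a) = (a^c/c!) / Σ_{k=0}^{c} a^k/k!
a^7/7! = 2112.553067
Σ terms (k=0..7): 1.00000 + 10.09000 + 50.90405 + 171.20729 + 431.87038 + 871.51444 + 1465.59678 + 2112.55307 = 5114.736002
B = 2112.553067/5114.736002 = 0.413033

Final: 0.413033


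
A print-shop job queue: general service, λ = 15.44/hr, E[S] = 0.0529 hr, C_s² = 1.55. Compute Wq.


ρ = λ·E[S] = 15.44·0.0529 = 0.8168
E[S²] = E[S]²(1+C_s²) = 0.0529²·(1+1.55) = 0.007136
Wq = λ·E[S²]/(2(1−ρ)) = 15.44·0.007136/(2·0.1832) = 0.30067 hr

Final: 0.30067 hr


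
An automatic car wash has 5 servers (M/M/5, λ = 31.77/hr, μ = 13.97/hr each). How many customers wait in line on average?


a = λ/μ = 2.2742; ρ = a/5 = 0.4548
P₀ = 0.101373
Lq = P₀·a^c·ρ / (c!·(1−ρ)²) = 0.101373·60.82807·0.4548/(120·0.29721)
= 0.07864

Final: 0.07864


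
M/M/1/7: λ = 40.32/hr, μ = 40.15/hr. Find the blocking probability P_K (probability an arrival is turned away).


ρ = λ/μ = 40.32/40.15 = 1.0042
P_K = (1−ρ)ρ^K/(1−ρ^(K+1)) = (-0.004234·1.030018)/(1 − 1.034379)
= -0.004361/-0.034379 = 0.126856

Final: 0.126856


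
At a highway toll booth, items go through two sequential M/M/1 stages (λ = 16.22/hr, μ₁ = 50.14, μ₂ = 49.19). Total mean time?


Each node sees arrival rate λ = 16.22/hr (tandem ⇒ throughput preserved).
W₁ = 1/(μ₁−λ) = 1/(50.14−16.22) = 0.02948 hr
W₂ = 1/(μ₂−λ) = 1/(49.19−16.22) = 0.03033 hr
W_total = W₁ + W₂ = 0.02948 + 0.03033 = 0.05981 hr

Final: 0.05981 hr


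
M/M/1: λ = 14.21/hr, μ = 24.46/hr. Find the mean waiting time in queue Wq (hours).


ρ = 14.21/24.46 = 0.5809
Wq = ρ/(μ−λ) = 0.5809/(24.46 − 14.21) = 0.5809/10.25 = 0.05668 hr

Final: 0.05668 hr


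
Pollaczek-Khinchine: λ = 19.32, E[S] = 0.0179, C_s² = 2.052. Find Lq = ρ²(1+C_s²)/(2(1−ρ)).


ρ = λ·E[S] = 19.32·0.0179 = 0.3458
Lq = ρ²(1+C_s²)/(2(1−ρ)) = 0.1196·(1+2.052)/(2·0.6542)
= 0.1196·3.0520/1.3083 = 0.27899

Final: 0.27899


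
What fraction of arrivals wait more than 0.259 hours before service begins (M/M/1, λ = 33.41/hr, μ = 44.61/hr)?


ρ = 33.41/44.61 = 0.7489
P(Wq > t) = ρ·e^{−(μ−λ)t} = 0.7489·e^{−2.9008}
= 0.7489·0.054979 = 0.041176

Final: 0.041176


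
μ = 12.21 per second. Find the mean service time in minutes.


Mean service time = 1/μ = 1/12.21 second = 0.08190 second
In minutes: 0.08190 × 0.0166667 = 0.001365 min

Final: 0.001365 min


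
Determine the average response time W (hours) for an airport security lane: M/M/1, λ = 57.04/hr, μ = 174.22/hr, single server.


W = 1/(μ−λ) = 1/(174.22 − 57.04) = 1/117.18 = 0.008534 hr

Final: 0.008534 hr


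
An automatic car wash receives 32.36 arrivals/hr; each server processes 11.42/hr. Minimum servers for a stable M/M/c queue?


Stability requires cμ > λ ⇔ c > λ/μ.
λ/μ = 32.36/11.42 = 2.8336
Minimum integer c = ⌊2.8336⌋ + 1 = 3
Check: 3·11.42 = 34.26 > 32.36, while 2·11.42 = 22.84 ≤ 32.36

Final: 3 servers


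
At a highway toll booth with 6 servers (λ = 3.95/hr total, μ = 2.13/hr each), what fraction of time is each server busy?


ρ = λ/(cμ) = 3.95/(6·2.13) = 3.95/12.78 = 0.3091

Final: 0.3091


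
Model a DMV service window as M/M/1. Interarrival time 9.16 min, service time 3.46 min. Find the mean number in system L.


λ = 60/9.16 = 6.5502 /hr
μ = 60/3.46 = 17.3410 /hr
ρ = λ/μ = 6.5502/17.3410 = 0.3777
L = ρ/(1−ρ) = 0.3777/0.6223 = 0.6070

Final: 0.6070


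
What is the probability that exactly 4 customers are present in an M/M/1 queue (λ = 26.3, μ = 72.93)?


ρ = 26.3/72.93 = 0.3606
P_n = (1−ρ)·ρ^n = (1 − 0.3606)·0.3606^4 = 0.6394·0.016912 = 0.010813

Final: 0.010813


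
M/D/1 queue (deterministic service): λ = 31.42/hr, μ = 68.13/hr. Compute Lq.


ρ = 31.42/68.13 = 0.4612
M/D/1: Lq = ρ²/(2(1−ρ)) = 0.2127/(2·0.5388) = 0.19736

Final: 0.19736


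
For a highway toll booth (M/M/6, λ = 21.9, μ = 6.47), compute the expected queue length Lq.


a = λ/μ = 3.3849; ρ = a/6 = 0.5641
P₀ = 0.032742
Lq = P₀·a^c·ρ / (c!·(1−ρ)²) = 0.032742·1503.96942·0.5641/(720·0.18997)
= 0.20310

Final: 0.20310


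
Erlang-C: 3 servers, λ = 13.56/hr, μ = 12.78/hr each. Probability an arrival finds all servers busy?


a = λ/μ = 1.0610; ρ = a/3 = 0.3537
P₀ = 0.341070 (from M/M/c formula)
C(c,a) = [a^c/(c!(1−ρ))]·P₀ = [1.19450/(6·0.6463)]·0.341070
= 0.30803·0.341070 = 0.105058

Final: 0.105058


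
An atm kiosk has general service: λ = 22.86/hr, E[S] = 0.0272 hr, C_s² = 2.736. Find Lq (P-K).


ρ = λ·E[S] = 22.86·0.0272 = 0.6218
Lq = ρ²(1+C_s²)/(2(1−ρ)) = 0.3866·(1+2.736)/(2·0.3782)
= 0.3866·3.7360/0.7564 = 1.90957

Final: 1.90957


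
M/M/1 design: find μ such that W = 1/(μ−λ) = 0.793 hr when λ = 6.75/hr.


W = 1/(μ−λ) ⇒ μ − λ = 1/W = 1/0.793 = 1.2610
μ = λ + 1/W = 6.75 + 1.2610 = 8.0110 per hr

Final: 8.0110 /hr


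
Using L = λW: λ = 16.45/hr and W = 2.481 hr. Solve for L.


L = λW = 16.45·2.481 = 40.8124

Final: 40.8124


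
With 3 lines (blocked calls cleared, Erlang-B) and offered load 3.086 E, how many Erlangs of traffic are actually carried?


B(3,3.086) = 0.356339 (Erlang-B)
Carried load = a(1 − B) = 3.086·(1 − 0.356339) = 3.086·0.643661 = 1.9863 E

Final: 1.9863 Erlangs


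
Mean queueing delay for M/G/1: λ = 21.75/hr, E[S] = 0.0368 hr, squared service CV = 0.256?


ρ = λ·E[S] = 21.75·0.0368 = 0.8004
E[S²] = E[S]²(1+C_s²) = 0.0368²·(1+0.256) = 0.001701
Wq = λ·E[S²]/(2(1−ρ)) = 21.75·0.001701/(2·0.1996) = 0.09267 hr

Final: 0.09267 hr


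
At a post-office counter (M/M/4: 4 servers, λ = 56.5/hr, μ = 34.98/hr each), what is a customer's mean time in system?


a = 1.6152; ρ = 0.4038; P₀ = 0.196169
Lq = P₀·a^c·ρ/(c!(1−ρ)²) = 0.06320
Wq = Lq/λ = 0.06320/56.5 = 0.001119 hr
W = Wq + 1/μ = 0.001119 + 0.02859 = 0.02971 hr

Final: 0.02971 hr


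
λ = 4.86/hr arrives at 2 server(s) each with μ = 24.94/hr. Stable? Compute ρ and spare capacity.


Total capacity cμ = 2·24.94 = 49.88/hr
ρ = λ/(cμ) = 4.86/49.88 = 0.09743
Stable ⇔ ρ < 1: YES
Spare capacity = cμ − λ = 49.88 − 4.86 = 45.02/hr

Final: ρ = 0.09743; stable; margin = 45.02/hr


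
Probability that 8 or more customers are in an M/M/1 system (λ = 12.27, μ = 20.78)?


ρ = 12.27/20.78 = 0.5905
P(N ≥ n) = ρ^n = 0.5905^8 = 0.014777

Final: 0.014777


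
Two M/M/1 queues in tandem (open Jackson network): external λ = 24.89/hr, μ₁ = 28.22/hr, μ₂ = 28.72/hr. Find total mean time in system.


Each node sees arrival rate λ = 24.89/hr (tandem ⇒ throughput preserved).
W₁ = 1/(μ₁−λ) = 1/(28.22−24.89) = 0.30030 hr
W₂ = 1/(μ₂−λ) = 1/(28.72−24.89) = 0.26110 hr
W_total = W₁ + W₂ = 0.30030 + 0.26110 = 0.56140 hr

Final: 0.56140 hr


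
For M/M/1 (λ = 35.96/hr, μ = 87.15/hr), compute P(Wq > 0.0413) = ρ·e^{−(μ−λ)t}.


ρ = 35.96/87.15 = 0.4126
P(Wq > t) = ρ·e^{−(μ−λ)t} = 0.4126·e^{−2.1141}
= 0.4126·0.120736 = 0.049818

Final: 0.049818


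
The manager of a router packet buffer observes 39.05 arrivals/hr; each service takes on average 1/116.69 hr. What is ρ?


ρ = λ/μ = 39.05/116.69 = 0.3346

Final: 0.3346


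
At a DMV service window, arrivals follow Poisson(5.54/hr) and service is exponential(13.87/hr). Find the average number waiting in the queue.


ρ = 5.54/13.87 = 0.3994
Lq = ρ²/(1−ρ) = 0.1595/0.6006 = 0.2656

Final: 0.2656


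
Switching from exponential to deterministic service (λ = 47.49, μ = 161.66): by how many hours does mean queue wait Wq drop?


ρ = 47.49/161.66 = 0.2938
Wq(M/M/1) = ρ/(μ−λ) = 0.2938/114.17 = 0.002573 hr
Wq(M/D/1) = ρ/(2(μ−λ)) = 0.001287 hr
Savings = 0.002573 − 0.001287 = 0.001287 hr

Final: 0.001287 hr


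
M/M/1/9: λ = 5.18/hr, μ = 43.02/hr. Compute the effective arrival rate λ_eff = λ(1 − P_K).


ρ = 0.1204; P_K = (1−ρ)ρ^9/(1−ρ^10) = 0.000000004680
λ_eff = λ(1 − P_K) = 5.18·(1 − 0.000000004680) = 5.18·1.000000 = 5.1800 /hr

Final: 5.1800 /hr


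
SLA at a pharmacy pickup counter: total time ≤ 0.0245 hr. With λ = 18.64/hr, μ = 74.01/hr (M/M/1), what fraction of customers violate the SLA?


W ~ Exponential(μ−λ) for M/M/1.
μ − λ = 74.01 − 18.64 = 55.3700
P(W > t) = e^{−(μ−λ)t} = e^{−1.3566} = 0.257544

Final: 0.257544


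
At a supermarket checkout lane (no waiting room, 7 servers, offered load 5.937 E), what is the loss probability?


B(c,a) = (a^c/c!) / Σ_{k=0}^{c} a^k/k!
a^7/7! = 51.586826
Σ terms (k=0..7): 1.00000 + 5.93700 + 17.62398 + 34.87787 + 51.76747 + 61.46870 + 60.82327 + 51.58683 = 285.085118
B = 51.586826/285.085118 = 0.180952

Final: 0.180952


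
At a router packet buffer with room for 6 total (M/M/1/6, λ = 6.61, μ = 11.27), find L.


ρ = 6.61/11.27 = 0.5865
L = ρ[1 − (K+1)ρ^K + Kρ^(K+1)] / [(1−ρ)(1−ρ^(K+1))]
Numerator: 0.5865·(1 − 7·0.040707 + 6·0.023875) = 0.503406
Denominator: (0.4135)·(0.976125) = 0.403615
L = 0.503406/0.403615 = 1.2472

Final: 1.2472


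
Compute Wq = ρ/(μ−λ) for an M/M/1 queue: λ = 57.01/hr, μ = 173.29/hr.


ρ = 57.01/173.29 = 0.3290
Wq = ρ/(μ−λ) = 0.3290/(173.29 − 57.01) = 0.3290/116.28 = 0.002829 hr

Final: 0.002829 hr


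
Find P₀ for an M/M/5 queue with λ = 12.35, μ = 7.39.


a = λ/μ = 12.35/7.39 = 1.6712; ρ = a/c = 0.3342
Σ_{k=0}^{4} a^k/k! (terms k=0..4) = 1.00000 + 1.67118 + 1.39642 + 0.77789 + 0.32500 = 5.17048
Tail: a^5/(5!(1−ρ)) = 13.03505/(120·0.6658) = 0.16316
P₀ = 1/(5.17048 + 0.16316) = 1/5.33364 = 0.187489

Final: 0.187489


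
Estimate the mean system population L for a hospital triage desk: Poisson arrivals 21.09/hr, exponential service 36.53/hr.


ρ = λ/μ = 21.09/36.53 = 0.5773
L = ρ/(1−ρ) = 0.5773/(1 − 0.5773) = 0.5773/0.4227 = 1.3659

Final: 1.3659


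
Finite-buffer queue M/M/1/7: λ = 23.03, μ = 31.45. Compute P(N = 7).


ρ = λ/μ = 23.03/31.45 = 0.7323
P_K = (1−ρ)ρ^K/(1−ρ^(K+1)) = (0.2677·0.112905)/(1 − 0.082677)
= 0.030228/0.917323 = 0.032952

Final: 0.032952


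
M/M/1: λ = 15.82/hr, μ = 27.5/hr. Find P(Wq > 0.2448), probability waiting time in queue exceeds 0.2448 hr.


ρ = 15.82/27.5 = 0.5753
P(Wq > t) = ρ·e^{−(μ−λ)t} = 0.5753·e^{−2.8593}
= 0.5753·0.057311 = 0.032969

Final: 0.032969


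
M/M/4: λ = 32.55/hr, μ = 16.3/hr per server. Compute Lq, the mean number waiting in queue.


a = λ/μ = 1.9969; ρ = a/4 = 0.4992
P₀ = 0.130870
Lq = P₀·a^c·ρ / (c!·(1−ρ)²) = 0.130870·15.90207·0.4992/(24·0.25077)
= 0.17263

Final: 0.17263


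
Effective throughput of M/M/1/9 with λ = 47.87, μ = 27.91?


ρ = 1.7152; P_K = (1−ρ)ρ^9/(1−ρ^10) = 0.418864
λ_eff = λ(1 − P_K) = 47.87·(1 − 0.418864) = 47.87·0.581136 = 27.8190 /hr

Final: 27.8190 /hr


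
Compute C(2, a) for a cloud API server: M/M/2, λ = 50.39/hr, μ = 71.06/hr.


a = λ/μ = 0.7091; ρ = a/2 = 0.3546
P₀ = 0.476495 (from M/M/c formula)
C(c,a) = [a^c/(c!(1−ρ))]·P₀ = [0.50285/(2·0.6454)]·0.476495
= 0.38954·0.476495 = 0.185614

Final: 0.185614


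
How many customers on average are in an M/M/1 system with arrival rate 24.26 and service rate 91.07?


ρ = λ/μ = 24.26/91.07 = 0.2664
L = ρ/(1−ρ) = 0.2664/(1 − 0.2664) = 0.2664/0.7336 = 0.3631

Final: 0.3631


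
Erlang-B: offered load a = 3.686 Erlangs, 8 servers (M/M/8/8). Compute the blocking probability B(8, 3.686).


B(c,a) = (a^c/c!) / Σ_{k=0}^{c} a^k/k!
a^8/8! = 0.845127
Σ terms (k=0..8): 1.00000 + 3.68600 + 6.79330 + 8.34670 + 7.69148 + 5.67016 + 3.48337 + 1.83424 + 0.84513 = 39.350380
B = 0.845127/39.350380 = 0.021477

Final: 0.021477


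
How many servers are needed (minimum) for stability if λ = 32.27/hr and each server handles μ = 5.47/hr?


Stability requires cμ > λ ⇔ c > λ/μ.
λ/μ = 32.27/5.47 = 5.8995
Minimum integer c = ⌊5.8995⌋ + 1 = 6
Check: 6·5.47 = 32.82 > 32.27, while 5·5.47 = 27.35 ≤ 32.27

Final: 6 servers


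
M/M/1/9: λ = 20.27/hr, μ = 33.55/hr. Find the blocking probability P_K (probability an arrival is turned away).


ρ = λ/μ = 20.27/33.55 = 0.6042
P_K = (1−ρ)ρ^K/(1−ρ^(K+1)) = (0.3958·0.010726)/(1 − 0.006481)
= 0.004246/0.993519 = 0.004273

Final: 0.004273


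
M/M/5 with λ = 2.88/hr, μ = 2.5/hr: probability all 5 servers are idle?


a = λ/μ = 2.88/2.5 = 1.1520; ρ = a/c = 0.2304
Σ_{k=0}^{4} a^k/k! (terms k=0..4) = 1.00000 + 1.15200 + 0.66355 + 0.25480 + 0.07338 = 3.14374
Tail: a^5/(5!(1−ρ)) = 2.02891/(120·0.7696) = 0.02197
P₀ = 1/(3.14374 + 0.02197) = 1/3.16571 = 0.315885

Final: 0.315885


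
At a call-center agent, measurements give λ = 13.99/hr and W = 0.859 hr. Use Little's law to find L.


L = λW = 13.99·0.859 = 12.0174

Final: 12.0174


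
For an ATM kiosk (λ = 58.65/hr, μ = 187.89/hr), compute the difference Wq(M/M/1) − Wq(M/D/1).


ρ = 58.65/187.89 = 0.3122
Wq(M/M/1) = ρ/(μ−λ) = 0.3122/129.24 = 0.002415 hr
Wq(M/D/1) = ρ/(2(μ−λ)) = 0.001208 hr
Savings = 0.002415 − 0.001208 = 0.001208 hr

Final: 0.001208 hr


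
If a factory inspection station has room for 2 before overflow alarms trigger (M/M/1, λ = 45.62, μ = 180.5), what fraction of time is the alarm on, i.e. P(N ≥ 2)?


ρ = 45.62/180.5 = 0.2527
P(N ≥ n) = ρ^n = 0.2527^2 = 0.063879

Final: 0.063879


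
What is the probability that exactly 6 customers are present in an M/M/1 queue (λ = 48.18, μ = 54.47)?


ρ = 48.18/54.47 = 0.8845
P_n = (1−ρ)·ρ^n = (1 − 0.8845)·0.8845^6 = 0.1155·0.478913 = 0.055303

Final: 0.055303


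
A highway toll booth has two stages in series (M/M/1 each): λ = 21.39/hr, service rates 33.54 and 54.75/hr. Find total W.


Each node sees arrival rate λ = 21.39/hr (tandem ⇒ throughput preserved).
W₁ = 1/(μ₁−λ) = 1/(33.54−21.39) = 0.08230 hr
W₂ = 1/(μ₂−λ) = 1/(54.75−21.39) = 0.02998 hr
W_total = W₁ + W₂ = 0.08230 + 0.02998 = 0.11228 hr

Final: 0.11228 hr


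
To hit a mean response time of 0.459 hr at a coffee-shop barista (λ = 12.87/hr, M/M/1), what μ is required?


W = 1/(μ−λ) ⇒ μ − λ = 1/W = 1/0.459 = 2.1786
μ = λ + 1/W = 12.87 + 2.1786 = 15.0486 per hr

Final: 15.0486 /hr


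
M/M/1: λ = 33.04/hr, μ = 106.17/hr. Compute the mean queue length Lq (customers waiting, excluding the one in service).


ρ = 33.04/106.17 = 0.3112
Lq = ρ²/(1−ρ) = 0.09684/0.6888 = 0.1406

Final: 0.1406


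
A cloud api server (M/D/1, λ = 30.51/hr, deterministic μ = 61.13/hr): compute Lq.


ρ = 30.51/61.13 = 0.4991
M/D/1: Lq = ρ²/(2(1−ρ)) = 0.2491/(2·0.5009) = 0.24865

Final: 0.24865


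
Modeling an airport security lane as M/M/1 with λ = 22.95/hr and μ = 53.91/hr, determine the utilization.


ρ = λ/μ = 22.95/53.91 = 0.4257

Final: 0.4257


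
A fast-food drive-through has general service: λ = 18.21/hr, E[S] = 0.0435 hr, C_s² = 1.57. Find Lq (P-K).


ρ = λ·E[S] = 18.21·0.0435 = 0.7921
Lq = ρ²(1+C_s²)/(2(1−ρ)) = 0.6275·(1+1.57)/(2·0.2079)
= 0.6275·2.5700/0.4157 = 3.87900

Final: 3.87900


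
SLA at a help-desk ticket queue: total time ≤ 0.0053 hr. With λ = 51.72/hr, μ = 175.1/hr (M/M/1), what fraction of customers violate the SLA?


W ~ Exponential(μ−λ) for M/M/1.
μ − λ = 175.1 − 51.72 = 123.3800
P(W > t) = e^{−(μ−λ)t} = e^{−0.6539} = 0.520006

Final: 0.520006


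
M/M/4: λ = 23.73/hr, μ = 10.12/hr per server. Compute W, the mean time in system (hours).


a = 2.3449; ρ = 0.5862; P₀ = 0.088596
Lq = P₀·a^c·ρ/(c!(1−ρ)²) = 0.38210
Wq = Lq/λ = 0.38210/23.73 = 0.01610 hr
W = Wq + 1/μ = 0.01610 + 0.09881 = 0.11492 hr

Final: 0.11492 hr


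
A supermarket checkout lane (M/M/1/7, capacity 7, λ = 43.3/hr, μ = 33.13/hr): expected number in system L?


ρ = 43.3/33.13 = 1.3070
L = ρ[1 − (K+1)ρ^K + Kρ^(K+1)] / [(1−ρ)(1−ρ^(K+1))]
Numerator: 1.3070·(1 − 8·6.514262 + 7·8.513962) = 11.087877
Denominator: (-0.3070)·(-7.513962) = 2.306580
L = 11.087877/2.306580 = 4.8071

Final: 4.8071


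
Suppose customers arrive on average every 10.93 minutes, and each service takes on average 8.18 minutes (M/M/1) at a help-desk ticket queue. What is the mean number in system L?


λ = 60/10.93 = 5.4895 /hr
μ = 60/8.18 = 7.3350 /hr
ρ = λ/μ = 5.4895/7.3350 = 0.7484
L = ρ/(1−ρ) = 0.7484/0.2516 = 2.9745

Final: 2.9745


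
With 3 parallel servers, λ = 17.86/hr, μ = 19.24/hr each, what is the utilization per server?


ρ = λ/(cμ) = 17.86/(3·19.24) = 17.86/57.72 = 0.3094

Final: 0.3094


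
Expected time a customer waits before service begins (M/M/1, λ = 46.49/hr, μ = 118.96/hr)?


ρ = 46.49/118.96 = 0.3908
Wq = ρ/(μ−λ) = 0.3908/(118.96 − 46.49) = 0.3908/72.47 = 0.005393 hr

Final: 0.005393 hr


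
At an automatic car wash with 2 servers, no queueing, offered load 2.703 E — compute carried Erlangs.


B(2,2.703) = 0.496609 (Erlang-B)
Carried load = a(1 − B) = 2.703·(1 − 0.496609) = 2.703·0.503391 = 1.3607 E

Final: 1.3607 Erlangs


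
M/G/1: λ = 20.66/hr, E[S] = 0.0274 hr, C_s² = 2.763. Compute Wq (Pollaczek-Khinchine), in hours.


ρ = λ·E[S] = 20.66·0.0274 = 0.5661
E[S²] = E[S]²(1+C_s²) = 0.0274²·(1+2.763) = 0.002825
Wq = λ·E[S²]/(2(1−ρ)) = 20.66·0.002825/(2·0.4339) = 0.06726 hr

Final: 0.06726 hr


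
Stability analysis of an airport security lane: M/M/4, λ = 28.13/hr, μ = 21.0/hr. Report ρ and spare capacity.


Total capacity cμ = 4·21.0 = 84.00/hr
ρ = λ/(cμ) = 28.13/84.00 = 0.3349
Stable ⇔ ρ < 1: YES
Spare capacity = cμ − λ = 84.00 − 28.13 = 55.87/hr

Final: ρ = 0.3349; stable; margin = 55.87/hr


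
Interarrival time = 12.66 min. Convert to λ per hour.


λ = 1/(interarrival time) in consistent units.
1 hour = 60 min, so λ = 60/12.66 = 4.7393 per hour

Final: 4.7393 /hr


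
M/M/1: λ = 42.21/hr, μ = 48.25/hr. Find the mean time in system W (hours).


W = 1/(μ−λ) = 1/(48.25 − 42.21) = 1/6.04 = 0.1656 hr

Final: 0.1656 hr


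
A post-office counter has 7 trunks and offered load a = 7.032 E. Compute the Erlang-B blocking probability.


B(c,a) = (a^c/c!) / Σ_{k=0}^{c} a^k/k!
a^7/7! = 168.702492
Σ terms (k=0..7): 1.00000 + 7.03200 + 24.72451 + 57.95426 + 101.88358 + 143.28907 + 167.93479 + 168.70249 = 672.520703
B = 168.702492/672.520703 = 0.250851

Final: 0.250851


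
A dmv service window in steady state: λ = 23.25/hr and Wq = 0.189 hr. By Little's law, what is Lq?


Lq = λWq = 23.25·0.189 = 4.3943

Final: 4.3943


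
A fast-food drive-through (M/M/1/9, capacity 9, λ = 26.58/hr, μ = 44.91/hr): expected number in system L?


ρ = 26.58/44.91 = 0.5919
L = ρ[1 − (K+1)ρ^K + Kρ^(K+1)] / [(1−ρ)(1−ρ^(K+1))]
Numerator: 0.5919·(1 − 10·0.008911 + 9·0.005274) = 0.567204
Denominator: (0.4081)·(0.994726) = 0.405997
L = 0.567204/0.405997 = 1.3971

Final: 1.3971


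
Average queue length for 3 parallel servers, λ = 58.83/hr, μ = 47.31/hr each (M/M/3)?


a = λ/μ = 1.2435; ρ = a/3 = 0.4145
P₀ = 0.280584
Lq = P₀·a^c·ρ / (c!·(1−ρ)²) = 0.280584·1.92282·0.4145/(6·0.34281)
= 0.10872

Final: 0.10872


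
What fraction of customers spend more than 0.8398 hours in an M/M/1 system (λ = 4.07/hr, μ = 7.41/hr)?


W ~ Exponential(μ−λ) for M/M/1.
μ − λ = 7.41 − 4.07 = 3.3400
P(W > t) = e^{−(μ−λ)t} = e^{−2.8049} = 0.060511

Final: 0.060511


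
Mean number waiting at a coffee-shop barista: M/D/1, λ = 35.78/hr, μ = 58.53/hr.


ρ = 35.78/58.53 = 0.6113
M/D/1: Lq = ρ²/(2(1−ρ)) = 0.3737/(2·0.3887) = 0.48072

Final: 0.48072


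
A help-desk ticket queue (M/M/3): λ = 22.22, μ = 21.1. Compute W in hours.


a = 1.0531; ρ = 0.3510; P₀ = 0.343939
Lq = P₀·a^c·ρ/(c!(1−ρ)²) = 0.05580
Wq = Lq/λ = 0.05580/22.22 = 0.002511 hr
W = Wq + 1/μ = 0.002511 + 0.04739 = 0.04990 hr

Final: 0.04990 hr


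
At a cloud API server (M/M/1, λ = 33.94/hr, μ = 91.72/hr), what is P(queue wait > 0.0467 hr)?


ρ = 33.94/91.72 = 0.3700
P(Wq > t) = ρ·e^{−(μ−λ)t} = 0.3700·e^{−2.6983}
= 0.3700·0.067318 = 0.024910

Final: 0.024910


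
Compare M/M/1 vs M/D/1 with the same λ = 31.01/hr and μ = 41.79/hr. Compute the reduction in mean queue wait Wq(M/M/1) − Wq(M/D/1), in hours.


ρ = 31.01/41.79 = 0.7420
Wq(M/M/1) = ρ/(μ−λ) = 0.7420/10.78 = 0.06884 hr
Wq(M/D/1) = ρ/(2(μ−λ)) = 0.03442 hr
Savings = 0.06884 − 0.03442 = 0.03442 hr

Final: 0.03442 hr


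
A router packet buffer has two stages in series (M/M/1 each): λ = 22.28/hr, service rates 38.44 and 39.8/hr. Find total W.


Each node sees arrival rate λ = 22.28/hr (tandem ⇒ throughput preserved).
W₁ = 1/(μ₁−λ) = 1/(38.44−22.28) = 0.06188 hr
W₂ = 1/(μ₂−λ) = 1/(39.8−22.28) = 0.05708 hr
W_total = W₁ + W₂ = 0.06188 + 0.05708 = 0.11896 hr

Final: 0.11896 hr


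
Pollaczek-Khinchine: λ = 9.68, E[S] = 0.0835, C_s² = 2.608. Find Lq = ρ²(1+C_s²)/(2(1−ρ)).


ρ = λ·E[S] = 9.68·0.0835 = 0.8083
Lq = ρ²(1+C_s²)/(2(1−ρ)) = 0.6533·(1+2.608)/(2·0.1917)
= 0.6533·3.6080/0.3834 = 6.14742

Final: 6.14742


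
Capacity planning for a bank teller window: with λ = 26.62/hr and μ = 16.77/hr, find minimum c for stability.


Stability requires cμ > λ ⇔ c > λ/μ.
λ/μ = 26.62/16.77 = 1.5874
Minimum integer c = ⌊1.5874⌋ + 1 = 2
Check: 2·16.77 = 33.54 > 26.62, while 1·16.77 = 16.77 ≤ 26.62

Final: 2 servers


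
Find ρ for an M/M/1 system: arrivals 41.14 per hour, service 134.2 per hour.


ρ = λ/μ = 41.14/134.2 = 0.3066

Final: 0.3066


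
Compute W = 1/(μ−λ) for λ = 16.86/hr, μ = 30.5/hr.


W = 1/(μ−λ) = 1/(30.5 − 16.86) = 1/13.64 = 0.07331 hr

Final: 0.07331 hr


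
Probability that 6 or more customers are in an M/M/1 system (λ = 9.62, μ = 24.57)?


ρ = 9.62/24.57 = 0.3915
P(N ≥ n) = ρ^n = 0.3915^6 = 0.003603

Final: 0.003603


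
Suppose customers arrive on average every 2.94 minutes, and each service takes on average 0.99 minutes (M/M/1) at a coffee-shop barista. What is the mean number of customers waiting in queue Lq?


λ = 60/2.94 = 20.4082 /hr
μ = 60/0.99 = 60.6061 /hr
ρ = λ/μ = 20.4082/60.6061 = 0.3367
Lq = ρ²/(1−ρ) = 0.1134/0.6633 = 0.1710

Final: 0.1710


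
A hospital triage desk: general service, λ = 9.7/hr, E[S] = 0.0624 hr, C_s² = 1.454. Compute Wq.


ρ = λ·E[S] = 9.7·0.0624 = 0.6053
E[S²] = E[S]²(1+C_s²) = 0.0624²·(1+1.454) = 0.009555
Wq = λ·E[S²]/(2(1−ρ)) = 9.7·0.009555/(2·0.3947) = 0.11741 hr

Final: 0.11741 hr


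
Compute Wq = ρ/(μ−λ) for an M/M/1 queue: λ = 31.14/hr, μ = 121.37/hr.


ρ = 31.14/121.37 = 0.2566
Wq = ρ/(μ−λ) = 0.2566/(121.37 − 31.14) = 0.2566/90.23 = 0.002844 hr

Final: 0.002844 hr


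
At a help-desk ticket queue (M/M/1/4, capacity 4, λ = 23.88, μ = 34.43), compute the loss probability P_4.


ρ = λ/μ = 23.88/34.43 = 0.6936
P_K = (1−ρ)ρ^K/(1−ρ^(K+1)) = (0.3064·0.231414)/(1 − 0.160504)
= 0.070910/0.839496 = 0.084467

Final: 0.084467


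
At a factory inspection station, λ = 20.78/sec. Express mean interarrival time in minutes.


Mean interarrival time = 1/λ = 1/20.78 second = 0.04812 second
In minutes: 0.04812 × 0.0166667 = 0.0008021 min

Final: 0.0008021 min


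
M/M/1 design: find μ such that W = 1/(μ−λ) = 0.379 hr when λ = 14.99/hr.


W = 1/(μ−λ) ⇒ μ − λ = 1/W = 1/0.379 = 2.6385
μ = λ + 1/W = 14.99 + 2.6385 = 17.6285 per hr

Final: 17.6285 /hr


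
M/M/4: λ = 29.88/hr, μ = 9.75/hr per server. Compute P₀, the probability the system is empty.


a = λ/μ = 29.88/9.75 = 3.0646; ρ = a/c = 0.7662
Σ_{k=0}^{3} a^k/k! (terms k=0..3) = 1.00000 + 3.06462 + 4.69593 + 4.79708 = 13.55763
Tail: a^4/(4!(1−ρ)) = 88.20717/(24·0.2338) = 15.71674
P₀ = 1/(13.55763 + 15.71674) = 1/29.27436 = 0.034160

Final: 0.034160


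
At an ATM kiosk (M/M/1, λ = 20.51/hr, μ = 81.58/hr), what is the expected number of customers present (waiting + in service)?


ρ = λ/μ = 20.51/81.58 = 0.2514
L = ρ/(1−ρ) = 0.2514/(1 − 0.2514) = 0.2514/0.7486 = 0.3358

Final: 0.3358


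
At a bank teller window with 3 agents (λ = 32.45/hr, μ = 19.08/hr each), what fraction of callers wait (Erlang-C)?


a = λ/μ = 1.7007; ρ = a/3 = 0.5669
P₀ = 0.165560 (from M/M/c formula)
C(c,a) = [a^c/(c!(1−ρ))]·P₀ = [4.91936/(6·0.4331)]·0.165560
= 1.89313·0.165560 = 0.313427

Final: 0.313427


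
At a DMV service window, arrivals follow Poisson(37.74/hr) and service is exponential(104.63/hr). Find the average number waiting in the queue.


ρ = 37.74/104.63 = 0.3607
Lq = ρ²/(1−ρ) = 0.1301/0.6393 = 0.2035

Final: 0.2035


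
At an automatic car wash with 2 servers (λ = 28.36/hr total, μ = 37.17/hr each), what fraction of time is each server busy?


ρ = λ/(cμ) = 28.36/(2·37.17) = 28.36/74.34 = 0.3815

Final: 0.3815


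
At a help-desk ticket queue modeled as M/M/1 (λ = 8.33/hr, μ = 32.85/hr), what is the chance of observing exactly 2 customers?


ρ = 8.33/32.85 = 0.2536
P_n = (1−ρ)·ρ^n = (1 − 0.2536)·0.2536^2 = 0.7464·0.064301 = 0.047996

Final: 0.047996


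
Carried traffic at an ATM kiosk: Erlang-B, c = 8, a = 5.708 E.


B(8,5.708) = 0.105914 (Erlang-B)
Carried load = a(1 − B) = 5.708·(1 − 0.105914) = 5.708·0.894086 = 5.1034 E

Final: 5.1034 Erlangs


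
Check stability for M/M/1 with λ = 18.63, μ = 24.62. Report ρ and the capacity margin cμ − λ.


Total capacity cμ = 1·24.62 = 24.62/hr
ρ = λ/(cμ) = 18.63/24.62 = 0.7567
Stable ⇔ ρ < 1: YES
Spare capacity = cμ − λ = 24.62 − 18.63 = 5.99/hr

Final: ρ = 0.7567; stable; margin = 5.99/hr


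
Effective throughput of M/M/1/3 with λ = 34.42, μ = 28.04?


ρ = 1.2275; P_K = (1−ρ)ρ^3/(1−ρ^4) = 0.331245
λ_eff = λ(1 − P_K) = 34.42·(1 − 0.331245) = 34.42·0.668755 = 23.0186 /hr

Final: 23.0186 /hr


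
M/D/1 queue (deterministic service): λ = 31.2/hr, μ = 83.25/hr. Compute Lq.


ρ = 31.2/83.25 = 0.3748
M/D/1: Lq = ρ²/(2(1−ρ)) = 0.1405/(2·0.6252) = 0.11232

Final: 0.11232


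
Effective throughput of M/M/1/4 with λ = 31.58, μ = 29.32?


ρ = 1.0771; P_K = (1−ρ)ρ^4/(1−ρ^5) = 0.230746
λ_eff = λ(1 − P_K) = 31.58·(1 − 0.230746) = 31.58·0.769254 = 24.2930 /hr

Final: 24.2930 /hr


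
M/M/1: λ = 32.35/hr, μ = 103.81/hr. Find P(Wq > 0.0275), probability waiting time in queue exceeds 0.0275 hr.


ρ = 32.35/103.81 = 0.3116
P(Wq > t) = ρ·e^{−(μ−λ)t} = 0.3116·e^{−1.9652}
= 0.3116·0.140135 = 0.043670

Final: 0.043670


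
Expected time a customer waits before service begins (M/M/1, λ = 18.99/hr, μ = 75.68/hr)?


ρ = 18.99/75.68 = 0.2509
Wq = ρ/(μ−λ) = 0.2509/(75.68 − 18.99) = 0.2509/56.69 = 0.004426 hr

Final: 0.004426 hr


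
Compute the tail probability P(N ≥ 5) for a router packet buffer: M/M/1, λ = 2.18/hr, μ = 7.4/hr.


ρ = 2.18/7.4 = 0.2946
P(N ≥ n) = ρ^n = 0.2946^5 = 0.002219

Final: 0.002219


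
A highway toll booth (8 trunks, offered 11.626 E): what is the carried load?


B(8,11.626) = 0.408242 (Erlang-B)
Carried load = a(1 − B) = 11.626·(1 − 0.408242) = 11.626·0.591758 = 6.8798 E

Final: 6.8798 Erlangs


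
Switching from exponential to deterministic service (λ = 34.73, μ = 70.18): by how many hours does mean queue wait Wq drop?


ρ = 34.73/70.18 = 0.4949
Wq(M/M/1) = ρ/(μ−λ) = 0.4949/35.45 = 0.01396 hr
Wq(M/D/1) = ρ/(2(μ−λ)) = 0.006980 hr
Savings = 0.01396 − 0.006980 = 0.006980 hr

Final: 0.006980 hr


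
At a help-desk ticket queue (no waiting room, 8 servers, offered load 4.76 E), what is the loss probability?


B(c,a) = (a^c/c!) / Σ_{k=0}^{c} a^k/k!
a^8/8! = 6.536347
Σ terms (k=0..8): 1.00000 + 4.76000 + 11.32880 + 17.97503 + 21.39028 + 20.36355 + 16.15508 + 10.98546 + 6.53635 = 110.494554
B = 6.536347/110.494554 = 0.059155

Final: 0.059155


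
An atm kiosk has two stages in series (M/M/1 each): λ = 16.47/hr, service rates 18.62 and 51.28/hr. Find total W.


Each node sees arrival rate λ = 16.47/hr (tandem ⇒ throughput preserved).
W₁ = 1/(μ₁−λ) = 1/(18.62−16.47) = 0.46512 hr
W₂ = 1/(μ₂−λ) = 1/(51.28−16.47) = 0.02873 hr
W_total = W₁ + W₂ = 0.46512 + 0.02873 = 0.49384 hr

Final: 0.49384 hr


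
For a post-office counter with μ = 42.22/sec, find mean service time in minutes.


Mean service time = 1/μ = 1/42.22 second = 0.02369 second
In minutes: 0.02369 × 0.0166667 = 0.0003948 min

Final: 0.0003948 min


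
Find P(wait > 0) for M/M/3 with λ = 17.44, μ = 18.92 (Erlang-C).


a = λ/μ = 0.9218; ρ = a/3 = 0.3073
P₀ = 0.394471 (from M/M/c formula)
C(c,a) = [a^c/(c!(1−ρ))]·P₀ = [0.78321/(6·0.6927)]·0.394471
= 0.18843·0.394471 = 0.074331

Final: 0.074331


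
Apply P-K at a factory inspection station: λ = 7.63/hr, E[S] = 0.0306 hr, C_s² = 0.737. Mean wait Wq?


ρ = λ·E[S] = 7.63·0.0306 = 0.2335
E[S²] = E[S]²(1+C_s²) = 0.0306²·(1+0.737) = 0.001626
Wq = λ·E[S²]/(2(1−ρ)) = 7.63·0.001626/(2·0.7665) = 0.008095 hr

Final: 0.008095 hr


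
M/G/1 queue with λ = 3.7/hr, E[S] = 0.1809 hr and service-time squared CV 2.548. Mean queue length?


ρ = λ·E[S] = 3.7·0.1809 = 0.6693
Lq = ρ²(1+C_s²)/(2(1−ρ)) = 0.4480·(1+2.548)/(2·0.3307)
= 0.4480·3.5480/0.6613 = 2.40347

Final: 2.40347


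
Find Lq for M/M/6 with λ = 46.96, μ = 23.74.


a = λ/μ = 1.9781; ρ = a/6 = 0.3297
P₀ = 0.138141
Lq = P₀·a^c·ρ / (c!·(1−ρ)²) = 0.138141·59.90792·0.3297/(720·0.44933)
= 0.008434

Final: 0.008434
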